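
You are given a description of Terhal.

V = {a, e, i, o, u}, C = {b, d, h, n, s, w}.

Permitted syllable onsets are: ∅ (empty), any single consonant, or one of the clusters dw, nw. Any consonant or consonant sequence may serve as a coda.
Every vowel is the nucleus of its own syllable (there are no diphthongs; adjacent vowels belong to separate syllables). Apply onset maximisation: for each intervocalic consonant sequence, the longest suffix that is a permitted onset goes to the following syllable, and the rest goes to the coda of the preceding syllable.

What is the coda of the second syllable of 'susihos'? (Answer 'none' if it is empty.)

none

Vowels present: u, i, o; each is a nucleus, giving 3 syllables.
/u…i/ gap (V1→V2): /s/ → onset of the next syllable (single consonants are always licit onsets).
/i…o/ gap (V2→V3): /h/ is a single consonant, so it becomes the next onset.
Putting it together: su.si.hos.
Syllable 2 is /si/: onset /s/, nucleus /i/, coda ∅.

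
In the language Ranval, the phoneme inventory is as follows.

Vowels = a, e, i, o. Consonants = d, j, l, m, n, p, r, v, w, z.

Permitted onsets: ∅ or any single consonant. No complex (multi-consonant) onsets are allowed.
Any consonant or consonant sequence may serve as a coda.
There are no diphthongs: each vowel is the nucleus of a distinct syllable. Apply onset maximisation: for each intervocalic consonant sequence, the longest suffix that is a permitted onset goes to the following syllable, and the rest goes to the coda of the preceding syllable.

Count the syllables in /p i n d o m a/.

The vowels are i, o, a — 3 nuclei, so 3 syllables.

3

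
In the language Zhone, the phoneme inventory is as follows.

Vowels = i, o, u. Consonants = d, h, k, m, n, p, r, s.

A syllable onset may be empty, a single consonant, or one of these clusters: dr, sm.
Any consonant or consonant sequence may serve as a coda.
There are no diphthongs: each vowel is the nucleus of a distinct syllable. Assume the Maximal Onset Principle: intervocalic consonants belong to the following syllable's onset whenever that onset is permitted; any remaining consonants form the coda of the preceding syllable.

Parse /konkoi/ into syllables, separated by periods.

kon.ko.i

Vowels present: o, o, i; each is a nucleus, giving 3 syllables.
/o…o/ gap (V1→V2): /nk/ — longest licit onset from the right is /k/, leaving /n/ as coda.
/o…i/ gap (V2→V3): hiatus — the boundary sits between the two vowels.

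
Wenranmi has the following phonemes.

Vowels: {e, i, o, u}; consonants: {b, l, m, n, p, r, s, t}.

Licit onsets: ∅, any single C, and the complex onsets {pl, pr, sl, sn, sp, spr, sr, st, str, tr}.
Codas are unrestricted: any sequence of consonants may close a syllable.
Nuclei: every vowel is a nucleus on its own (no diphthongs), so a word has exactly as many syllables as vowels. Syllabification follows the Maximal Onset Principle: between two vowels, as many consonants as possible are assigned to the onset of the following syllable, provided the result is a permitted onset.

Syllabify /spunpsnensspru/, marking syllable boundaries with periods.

spunp.snens.spru

The vowels are u, e, u — 3 nuclei, so 3 syllables.
V1 /u/ – V2 /e/: /npsn/ splits as /np/ + /sn/ (/sn/ is the longest suffix that is a licit onset).
V2 /e/ – V3 /u/: /nsspr/; trying suffixes from longest down, /spr/ is the first permitted one, so coda /ns/ | onset /spr/.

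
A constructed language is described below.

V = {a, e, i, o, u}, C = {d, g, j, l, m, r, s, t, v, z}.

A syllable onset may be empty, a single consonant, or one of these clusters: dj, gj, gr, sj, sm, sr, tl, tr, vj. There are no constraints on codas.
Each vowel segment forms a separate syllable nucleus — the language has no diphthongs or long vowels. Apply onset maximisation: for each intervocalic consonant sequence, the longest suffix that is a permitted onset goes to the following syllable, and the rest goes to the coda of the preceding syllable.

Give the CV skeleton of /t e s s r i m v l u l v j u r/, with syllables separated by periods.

CVC.CCVCC.CVC.CCVC

Vowels present: e, i, u, u; each is a nucleus, giving 4 syllables.
Between /e/ (V1) and /i/ (V2): cluster /ssr/ — the longest permitted-onset suffix is /sr/; onset = /sr/, preceding coda = /s/.
Between /i/ (V2) and /u/ (V3): /mvl/ splits as /mv/ + /l/ (/l/ is the longest suffix that is a licit onset).
Between /u/ (V3) and /u/ (V4): /lvj/ — longest licit onset from the right is /vj/, leaving /l/ as coda.
Putting it together: tes.srimv.lul.vjur.
Mapping each syllable to C/V: /tes/ → CVC, /srimv/ → CCVCC, /lul/ → CVC, /vjur/ → CCVC.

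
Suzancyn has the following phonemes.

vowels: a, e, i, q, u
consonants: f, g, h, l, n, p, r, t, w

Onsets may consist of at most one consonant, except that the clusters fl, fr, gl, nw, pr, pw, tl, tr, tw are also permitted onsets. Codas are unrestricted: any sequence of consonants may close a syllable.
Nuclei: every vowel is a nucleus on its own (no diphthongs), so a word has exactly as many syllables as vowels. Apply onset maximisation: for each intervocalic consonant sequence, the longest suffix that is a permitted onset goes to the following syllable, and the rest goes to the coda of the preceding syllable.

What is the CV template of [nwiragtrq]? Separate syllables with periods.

The vowels are i, a, q — 3 nuclei, so 3 syllables.
σ1/σ2 boundary: /r/ → onset of the next syllable (single consonants are always licit onsets).
σ2/σ3 boundary: /gtr/; trying suffixes from longest down, /tr/ is the first permitted one, so coda /g/ | onset /tr/.
Result: nwi.rag.trq.
Mapping each syllable to C/V: /nwi/ → CCV, /rag/ → CVC, /trq/ → CCV.

CCV.CVC.CCV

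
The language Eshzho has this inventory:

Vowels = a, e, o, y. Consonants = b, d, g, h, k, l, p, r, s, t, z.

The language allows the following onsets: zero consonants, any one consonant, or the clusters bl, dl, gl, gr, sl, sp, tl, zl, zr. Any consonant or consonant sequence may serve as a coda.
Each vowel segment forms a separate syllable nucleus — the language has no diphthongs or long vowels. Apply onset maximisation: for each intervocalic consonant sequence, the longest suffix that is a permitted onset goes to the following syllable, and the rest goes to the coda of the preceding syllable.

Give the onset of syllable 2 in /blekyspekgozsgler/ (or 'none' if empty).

The vowels are e, y, e, o, e — 5 nuclei, so 5 syllables.
V1 /e/ – V2 /y/: /k/ is a single consonant, so it becomes the next onset.
V2 /y/ – V3 /e/: /sp/ — entire cluster is a permitted onset → onset /sp/, coda ∅.
V3 /e/ – V4 /o/: /kg/ splits as /k/ + /g/ (/g/ is the longest suffix that is a licit onset).
V4 /o/ – V5 /e/: /zsgl/ — longest licit onset from the right is /gl/, leaving /zs/ as coda.
So the parse is ble.ky.spek.gozs.gler.
Syllable 2 is /ky/: onset /k/, nucleus /y/, coda ∅.

k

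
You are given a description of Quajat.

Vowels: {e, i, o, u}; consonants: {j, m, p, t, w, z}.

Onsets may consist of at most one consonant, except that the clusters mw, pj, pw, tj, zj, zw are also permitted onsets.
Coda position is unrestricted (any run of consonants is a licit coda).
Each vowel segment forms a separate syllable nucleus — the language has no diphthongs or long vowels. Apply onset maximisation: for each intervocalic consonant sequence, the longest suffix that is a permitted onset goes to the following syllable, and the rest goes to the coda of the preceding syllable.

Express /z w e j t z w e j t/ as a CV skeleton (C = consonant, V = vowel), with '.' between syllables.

The vowels are e, e — 2 nuclei, so 2 syllables.
σ1/σ2 boundary: cluster /jtzw/ — the longest permitted-onset suffix is /zw/; onset = /zw/, preceding coda = /jt/.
Result: zwejt.zwejt.
Mapping each syllable to C/V: /zwejt/ → CCVCC, /zwejt/ → CCVCC.

CCVCC.CCVCC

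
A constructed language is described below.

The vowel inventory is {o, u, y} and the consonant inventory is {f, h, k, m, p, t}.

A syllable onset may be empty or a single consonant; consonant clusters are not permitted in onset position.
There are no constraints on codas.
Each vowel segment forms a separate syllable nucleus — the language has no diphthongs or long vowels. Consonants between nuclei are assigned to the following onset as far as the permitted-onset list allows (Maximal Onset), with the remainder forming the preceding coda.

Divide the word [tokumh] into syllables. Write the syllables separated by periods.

to.kumh

The vowels are o, u — 2 nuclei, so 2 syllables.
Between /o/ (V1) and /u/ (V2): /k/ → onset of the next syllable (single consonants are always licit onsets).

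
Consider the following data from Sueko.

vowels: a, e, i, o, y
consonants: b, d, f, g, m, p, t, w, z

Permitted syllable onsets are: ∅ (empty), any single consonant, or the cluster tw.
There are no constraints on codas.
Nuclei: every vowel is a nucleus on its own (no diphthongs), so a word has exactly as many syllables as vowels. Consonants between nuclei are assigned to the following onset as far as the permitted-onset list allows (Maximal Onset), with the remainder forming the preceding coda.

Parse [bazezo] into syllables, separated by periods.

ba.ze.zo

Nuclei (vowels): a, e, o → 3 syllables.
σ1/σ2 boundary: /z/ is a single consonant, so it becomes the next onset.
σ2/σ3 boundary: just /z/ — single C goes to the following onset.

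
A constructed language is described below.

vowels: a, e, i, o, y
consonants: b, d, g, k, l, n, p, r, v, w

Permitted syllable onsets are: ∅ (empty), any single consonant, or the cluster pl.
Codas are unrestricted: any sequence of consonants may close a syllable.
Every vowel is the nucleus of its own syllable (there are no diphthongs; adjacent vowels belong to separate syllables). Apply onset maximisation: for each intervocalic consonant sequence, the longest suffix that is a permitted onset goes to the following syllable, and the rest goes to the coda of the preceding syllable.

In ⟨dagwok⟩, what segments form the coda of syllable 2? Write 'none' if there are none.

k

The vowels are a, o — 2 nuclei, so 2 syllables.
/a…o/ gap (V1→V2): cluster /gw/ — the longest permitted-onset suffix is /w/; onset = /w/, preceding coda = /g/.
Syllabification: dag.wok.
Syllable 2 is /wok/: onset /w/, nucleus /o/, coda /k/.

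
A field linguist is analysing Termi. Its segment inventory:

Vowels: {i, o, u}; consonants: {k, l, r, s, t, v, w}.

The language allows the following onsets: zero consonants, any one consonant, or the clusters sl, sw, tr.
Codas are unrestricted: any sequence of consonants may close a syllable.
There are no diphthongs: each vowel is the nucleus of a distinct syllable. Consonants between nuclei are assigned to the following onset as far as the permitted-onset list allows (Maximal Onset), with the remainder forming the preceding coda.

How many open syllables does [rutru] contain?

The vowels are u, u — 2 nuclei, so 2 syllables.
σ1/σ2 boundary: cluster /tr/ — /tr/ is itself a permitted onset, so the whole cluster goes right; preceding coda = ∅.
Syllabification: ru.tru.
Classifying each syllable: /ru/ (open), /tru/ (open).
Open syllables: 2.

2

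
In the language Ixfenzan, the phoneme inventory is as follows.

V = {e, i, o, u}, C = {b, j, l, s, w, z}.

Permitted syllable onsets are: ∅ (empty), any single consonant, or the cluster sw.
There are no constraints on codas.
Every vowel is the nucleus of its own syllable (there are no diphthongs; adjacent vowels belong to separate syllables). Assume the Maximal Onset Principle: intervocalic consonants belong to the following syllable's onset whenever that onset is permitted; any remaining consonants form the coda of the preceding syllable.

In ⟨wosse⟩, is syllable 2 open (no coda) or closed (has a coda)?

Vowels present: o, e; each is a nucleus, giving 2 syllables.
σ1/σ2 boundary: /ss/ — longest licit onset from the right is /s/, leaving /s/ as coda.
Syllabification: wos.se.
Syllable 2 is /se/; it ends in its nucleus with no coda, so it is open.

open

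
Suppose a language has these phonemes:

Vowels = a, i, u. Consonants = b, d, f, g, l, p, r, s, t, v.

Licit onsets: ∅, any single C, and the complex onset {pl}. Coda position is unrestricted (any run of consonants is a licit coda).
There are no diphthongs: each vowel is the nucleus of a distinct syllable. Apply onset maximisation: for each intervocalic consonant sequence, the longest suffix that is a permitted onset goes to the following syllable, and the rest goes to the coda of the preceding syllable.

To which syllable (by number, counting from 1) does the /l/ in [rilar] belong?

2

The vowels are i, a — 2 nuclei, so 2 syllables.
σ1/σ2 boundary: just /l/ — single C goes to the following onset.
Result: ri.lar.
The /l/ is in the onset of syllable 2 (/lar/).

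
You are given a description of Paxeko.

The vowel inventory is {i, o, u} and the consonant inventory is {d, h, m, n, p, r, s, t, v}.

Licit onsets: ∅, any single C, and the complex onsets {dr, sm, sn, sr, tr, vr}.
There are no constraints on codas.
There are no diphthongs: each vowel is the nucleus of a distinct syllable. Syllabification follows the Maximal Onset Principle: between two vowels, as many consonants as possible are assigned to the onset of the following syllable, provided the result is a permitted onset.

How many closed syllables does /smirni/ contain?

1

The vowels are i, i — 2 nuclei, so 2 syllables.
σ1/σ2 boundary: /rn/; trying suffixes from longest down, /n/ is the first permitted one, so coda /r/ | onset /n/.
So the parse is smir.ni.
Classifying each syllable: /smir/ (closed), /ni/ (open).
Closed syllables: 1.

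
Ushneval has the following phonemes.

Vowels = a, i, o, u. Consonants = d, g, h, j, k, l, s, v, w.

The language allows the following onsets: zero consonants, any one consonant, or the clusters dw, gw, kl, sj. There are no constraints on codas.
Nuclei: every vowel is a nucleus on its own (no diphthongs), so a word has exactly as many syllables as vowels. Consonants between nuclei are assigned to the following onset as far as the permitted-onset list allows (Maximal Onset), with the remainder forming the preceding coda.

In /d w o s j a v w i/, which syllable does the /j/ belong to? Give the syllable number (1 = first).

Vowels present: o, a, i; each is a nucleus, giving 3 syllables.
Between /o/ (V1) and /a/ (V2): /sj/ is a licit onset in full, so it all attaches to the next syllable.
Between /a/ (V2) and /i/ (V3): /vw/ — longest licit onset from the right is /w/, leaving /v/ as coda.
Result: dwo.sjav.wi.
The /j/ is in the onset of syllable 2 (/sjav/).

2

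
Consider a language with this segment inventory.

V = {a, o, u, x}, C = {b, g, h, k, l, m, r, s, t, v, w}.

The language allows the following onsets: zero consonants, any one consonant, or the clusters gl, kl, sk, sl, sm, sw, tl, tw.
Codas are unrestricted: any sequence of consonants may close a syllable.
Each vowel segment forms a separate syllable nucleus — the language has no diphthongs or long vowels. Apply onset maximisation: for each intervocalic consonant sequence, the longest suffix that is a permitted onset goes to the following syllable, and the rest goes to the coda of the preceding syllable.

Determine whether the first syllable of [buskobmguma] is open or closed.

open

The vowels are u, o, u, a — 4 nuclei, so 4 syllables.
σ1/σ2 boundary: /sk/ — entire cluster is a permitted onset → onset /sk/, coda ∅.
σ2/σ3 boundary: cluster /bmg/ — the longest permitted-onset suffix is /g/; onset = /g/, preceding coda = /bm/.
σ3/σ4 boundary: just /m/ — single C goes to the following onset.
Syllabification: bu.skobm.gu.ma.
Syllable 1 is /bu/; it ends in its nucleus with no coda, so it is open.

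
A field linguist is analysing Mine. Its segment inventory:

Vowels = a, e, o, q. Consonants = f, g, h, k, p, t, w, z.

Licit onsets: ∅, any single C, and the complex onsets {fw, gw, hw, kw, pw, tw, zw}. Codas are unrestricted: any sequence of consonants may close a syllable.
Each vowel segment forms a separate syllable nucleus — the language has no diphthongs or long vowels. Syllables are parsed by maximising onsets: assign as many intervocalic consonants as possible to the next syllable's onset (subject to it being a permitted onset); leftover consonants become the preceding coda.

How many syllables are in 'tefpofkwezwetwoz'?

The vowels are e, o, e, e, o — 5 nuclei, so 5 syllables.

5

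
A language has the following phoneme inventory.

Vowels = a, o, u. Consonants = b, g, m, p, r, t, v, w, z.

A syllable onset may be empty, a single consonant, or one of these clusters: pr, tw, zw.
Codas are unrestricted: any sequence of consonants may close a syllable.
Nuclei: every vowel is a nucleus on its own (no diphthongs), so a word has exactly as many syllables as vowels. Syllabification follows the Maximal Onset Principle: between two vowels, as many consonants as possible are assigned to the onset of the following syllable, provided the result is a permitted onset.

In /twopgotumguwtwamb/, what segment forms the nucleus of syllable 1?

Nuclei (vowels): o, o, u, u, a → 5 syllables.
The first nucleus (vowel 1 from the left) is /o/.

o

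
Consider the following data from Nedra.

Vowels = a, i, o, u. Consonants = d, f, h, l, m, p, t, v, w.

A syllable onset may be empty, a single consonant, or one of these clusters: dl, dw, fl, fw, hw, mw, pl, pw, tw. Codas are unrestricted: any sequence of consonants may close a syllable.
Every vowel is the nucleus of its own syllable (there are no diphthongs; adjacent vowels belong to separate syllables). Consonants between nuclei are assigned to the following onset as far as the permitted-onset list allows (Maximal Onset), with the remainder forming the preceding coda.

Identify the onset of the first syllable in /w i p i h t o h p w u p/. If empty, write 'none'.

w

Vowels present: i, i, o, u; each is a nucleus, giving 4 syllables.
Between /i/ (V1) and /i/ (V2): /p/ is a single consonant, so it becomes the next onset.
Between /i/ (V2) and /o/ (V3): /ht/ — longest licit onset from the right is /t/, leaving /h/ as coda.
Between /o/ (V3) and /u/ (V4): /hpw/; trying suffixes from longest down, /pw/ is the first permitted one, so coda /h/ | onset /pw/.
Result: wi.pih.toh.pwup.
Syllable 1 is /wi/: onset /w/, nucleus /i/, coda ∅.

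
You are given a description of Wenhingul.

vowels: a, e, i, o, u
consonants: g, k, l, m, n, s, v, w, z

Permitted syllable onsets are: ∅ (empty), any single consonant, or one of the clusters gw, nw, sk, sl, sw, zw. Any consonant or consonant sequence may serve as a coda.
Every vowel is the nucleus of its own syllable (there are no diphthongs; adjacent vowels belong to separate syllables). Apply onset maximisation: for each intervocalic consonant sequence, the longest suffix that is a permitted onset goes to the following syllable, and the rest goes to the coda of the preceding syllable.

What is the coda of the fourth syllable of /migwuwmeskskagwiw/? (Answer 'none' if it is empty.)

The vowels are i, u, e, a, i — 5 nuclei, so 5 syllables.
/i…u/ gap (V1→V2): /gw/ — entire cluster is a permitted onset → onset /gw/, coda ∅.
/u…e/ gap (V2→V3): /wm/; trying suffixes from longest down, /m/ is the first permitted one, so coda /w/ | onset /m/.
/e…a/ gap (V3→V4): /sksk/; trying suffixes from longest down, /sk/ is the first permitted one, so coda /sk/ | onset /sk/.
/a…i/ gap (V4→V5): cluster /gw/ — /gw/ is itself a permitted onset, so the whole cluster goes right; preceding coda = ∅.
Result: mi.gwuw.mesk.ska.gwiw.
Syllable 4 is /ska/: onset /sk/, nucleus /a/, coda ∅.

none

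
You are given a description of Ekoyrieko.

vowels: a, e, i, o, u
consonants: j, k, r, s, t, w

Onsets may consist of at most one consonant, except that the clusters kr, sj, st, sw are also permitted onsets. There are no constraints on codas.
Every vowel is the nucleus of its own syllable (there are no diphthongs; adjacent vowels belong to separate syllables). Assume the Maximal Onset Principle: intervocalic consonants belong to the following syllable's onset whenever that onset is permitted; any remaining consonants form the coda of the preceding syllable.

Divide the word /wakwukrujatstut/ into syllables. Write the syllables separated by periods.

wak.wu.kru.jat.stut

The vowels are a, u, u, a, u — 5 nuclei, so 5 syllables.
V1 /a/ – V2 /u/: /kw/; trying suffixes from longest down, /w/ is the first permitted one, so coda /k/ | onset /w/.
V2 /u/ – V3 /u/: /kr/ is a licit onset in full, so it all attaches to the next syllable.
V3 /u/ – V4 /a/: /j/ → onset of the next syllable (single consonants are always licit onsets).
V4 /a/ – V5 /u/: cluster /tst/ — the longest permitted-onset suffix is /st/; onset = /st/, preceding coda = /t/.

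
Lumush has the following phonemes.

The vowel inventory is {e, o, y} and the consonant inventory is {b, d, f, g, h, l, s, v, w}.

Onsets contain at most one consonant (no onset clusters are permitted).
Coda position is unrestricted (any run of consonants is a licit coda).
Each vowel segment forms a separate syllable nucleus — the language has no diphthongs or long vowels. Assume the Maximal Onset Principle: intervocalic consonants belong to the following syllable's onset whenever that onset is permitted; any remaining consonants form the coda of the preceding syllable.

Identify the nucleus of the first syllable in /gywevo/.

y

Vowels present: y, e, o; each is a nucleus, giving 3 syllables.
The first nucleus (vowel 1 from the left) is /y/.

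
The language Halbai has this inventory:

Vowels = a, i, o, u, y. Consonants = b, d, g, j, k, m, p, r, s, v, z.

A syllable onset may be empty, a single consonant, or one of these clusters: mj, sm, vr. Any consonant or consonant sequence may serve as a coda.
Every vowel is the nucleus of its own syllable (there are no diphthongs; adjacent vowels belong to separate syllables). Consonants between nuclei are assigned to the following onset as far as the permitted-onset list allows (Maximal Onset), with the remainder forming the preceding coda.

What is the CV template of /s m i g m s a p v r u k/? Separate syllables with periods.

CCVCC.CVC.CCVC

The vowels are i, a, u — 3 nuclei, so 3 syllables.
V1 /i/ – V2 /a/: cluster /gms/ — the longest permitted-onset suffix is /s/; onset = /s/, preceding coda = /gm/.
V2 /a/ – V3 /u/: /pvr/ — longest licit onset from the right is /vr/, leaving /p/ as coda.
Syllabification: smigm.sap.vruk.
Mapping each syllable to C/V: /smigm/ → CCVCC, /sap/ → CVC, /vruk/ → CCVC.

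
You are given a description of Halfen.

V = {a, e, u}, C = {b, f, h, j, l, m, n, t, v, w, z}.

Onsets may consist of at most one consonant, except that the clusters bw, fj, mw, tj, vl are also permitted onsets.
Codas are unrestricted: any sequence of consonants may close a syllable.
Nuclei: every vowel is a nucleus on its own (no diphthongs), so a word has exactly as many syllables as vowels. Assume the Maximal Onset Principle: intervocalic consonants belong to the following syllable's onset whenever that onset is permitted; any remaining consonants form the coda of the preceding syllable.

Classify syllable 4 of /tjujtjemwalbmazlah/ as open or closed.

closed

Nuclei (vowels): u, e, a, a, a → 5 syllables.
Between /u/ (V1) and /e/ (V2): cluster /jtj/ — the longest permitted-onset suffix is /tj/; onset = /tj/, preceding coda = /j/.
Between /e/ (V2) and /a/ (V3): /mw/ is a licit onset in full, so it all attaches to the next syllable.
Between /a/ (V3) and /a/ (V4): /lbm/ splits as /lb/ + /m/ (/m/ is the longest suffix that is a licit onset).
Between /a/ (V4) and /a/ (V5): /zl/ splits as /z/ + /l/ (/l/ is the longest suffix that is a licit onset).
So the parse is tjuj.tje.mwalb.maz.lah.
Syllable 4 is /maz/ with coda /z/, so it is closed.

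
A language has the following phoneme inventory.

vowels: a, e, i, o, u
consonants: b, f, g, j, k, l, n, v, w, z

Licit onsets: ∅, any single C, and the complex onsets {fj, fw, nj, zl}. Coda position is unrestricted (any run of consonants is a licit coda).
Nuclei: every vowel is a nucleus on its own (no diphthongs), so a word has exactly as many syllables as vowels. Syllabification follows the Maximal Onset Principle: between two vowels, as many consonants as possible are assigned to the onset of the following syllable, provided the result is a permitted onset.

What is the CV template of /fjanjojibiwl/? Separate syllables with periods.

CCV.CCV.CV.CVCC

Vowels present: a, o, i, i; each is a nucleus, giving 4 syllables.
V1 /a/ – V2 /o/: cluster /nj/ — /nj/ is itself a permitted onset, so the whole cluster goes right; preceding coda = ∅.
V2 /o/ – V3 /i/: /j/ is a single consonant, so it becomes the next onset.
V3 /i/ – V4 /i/: just /b/ — single C goes to the following onset.
So the parse is fja.njo.ji.biwl.
Mapping each syllable to C/V: /fja/ → CCV, /njo/ → CCV, /ji/ → CV, /biwl/ → CVCC.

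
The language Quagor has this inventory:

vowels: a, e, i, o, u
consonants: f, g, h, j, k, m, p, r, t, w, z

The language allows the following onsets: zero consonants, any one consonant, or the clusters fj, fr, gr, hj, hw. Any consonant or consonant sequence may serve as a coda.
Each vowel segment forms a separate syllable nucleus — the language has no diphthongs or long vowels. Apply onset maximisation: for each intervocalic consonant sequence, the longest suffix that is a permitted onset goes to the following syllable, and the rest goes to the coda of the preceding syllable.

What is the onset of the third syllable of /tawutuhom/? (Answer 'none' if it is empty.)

Nuclei (vowels): a, u, u, o → 4 syllables.
Between /a/ (V1) and /u/ (V2): /w/ → onset of the next syllable (single consonants are always licit onsets).
Between /u/ (V2) and /u/ (V3): /t/ → onset of the next syllable (single consonants are always licit onsets).
Between /u/ (V3) and /o/ (V4): just /h/ — single C goes to the following onset.
So the parse is ta.wu.tu.hom.
Syllable 3 is /tu/: onset /t/, nucleus /u/, coda ∅.

t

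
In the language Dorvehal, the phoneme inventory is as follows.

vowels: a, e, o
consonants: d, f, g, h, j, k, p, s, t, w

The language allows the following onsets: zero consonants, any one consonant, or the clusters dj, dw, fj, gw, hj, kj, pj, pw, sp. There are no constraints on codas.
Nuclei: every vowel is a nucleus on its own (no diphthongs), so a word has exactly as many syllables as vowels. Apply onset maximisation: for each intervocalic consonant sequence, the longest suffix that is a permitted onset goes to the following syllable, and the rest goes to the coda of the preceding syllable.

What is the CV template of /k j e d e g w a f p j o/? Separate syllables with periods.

Vowels present: e, e, a, o; each is a nucleus, giving 4 syllables.
σ1/σ2 boundary: just /d/ — single C goes to the following onset.
σ2/σ3 boundary: /gw/ is a licit onset in full, so it all attaches to the next syllable.
σ3/σ4 boundary: cluster /fpj/ — the longest permitted-onset suffix is /pj/; onset = /pj/, preceding coda = /f/.
Syllabification: kje.de.gwaf.pjo.
Mapping each syllable to C/V: /kje/ → CCV, /de/ → CV, /gwaf/ → CCVC, /pjo/ → CCV.

CCV.CV.CCVC.CCV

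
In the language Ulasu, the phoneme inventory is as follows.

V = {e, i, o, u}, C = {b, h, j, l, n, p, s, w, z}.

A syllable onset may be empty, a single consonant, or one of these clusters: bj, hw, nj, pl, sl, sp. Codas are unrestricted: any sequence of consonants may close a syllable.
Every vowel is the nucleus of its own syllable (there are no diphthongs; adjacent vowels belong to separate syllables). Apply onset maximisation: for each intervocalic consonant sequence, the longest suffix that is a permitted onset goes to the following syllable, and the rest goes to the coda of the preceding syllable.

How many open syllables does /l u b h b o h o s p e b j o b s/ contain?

3

Nuclei (vowels): u, o, o, e, o → 5 syllables.
σ1/σ2 boundary: cluster /bhb/ — the longest permitted-onset suffix is /b/; onset = /b/, preceding coda = /bh/.
σ2/σ3 boundary: /h/ → onset of the next syllable (single consonants are always licit onsets).
σ3/σ4 boundary: /sp/ is a licit onset in full, so it all attaches to the next syllable.
σ4/σ5 boundary: /bj/ is a licit onset in full, so it all attaches to the next syllable.
So the parse is lubh.bo.ho.spe.bjobs.
Classifying each syllable: /lubh/ (closed), /bo/ (open), /ho/ (open), /spe/ (open), /bjobs/ (closed).
Open syllables: 3.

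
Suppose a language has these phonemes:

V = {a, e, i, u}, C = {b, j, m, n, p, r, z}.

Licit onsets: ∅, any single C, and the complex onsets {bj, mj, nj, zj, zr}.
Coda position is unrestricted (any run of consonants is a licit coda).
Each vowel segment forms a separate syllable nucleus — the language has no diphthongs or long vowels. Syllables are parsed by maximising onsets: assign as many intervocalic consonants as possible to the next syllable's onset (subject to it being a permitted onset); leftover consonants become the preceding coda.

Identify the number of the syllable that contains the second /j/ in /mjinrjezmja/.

2

The vowels are i, e, a — 3 nuclei, so 3 syllables.
σ1/σ2 boundary: cluster /nrj/ — the longest permitted-onset suffix is /j/; onset = /j/, preceding coda = /nr/.
σ2/σ3 boundary: /zmj/ splits as /z/ + /mj/ (/mj/ is the longest suffix that is a licit onset).
So the parse is mjinr.jez.mja.
The second /j/ is in the onset of syllable 2 (/jez/).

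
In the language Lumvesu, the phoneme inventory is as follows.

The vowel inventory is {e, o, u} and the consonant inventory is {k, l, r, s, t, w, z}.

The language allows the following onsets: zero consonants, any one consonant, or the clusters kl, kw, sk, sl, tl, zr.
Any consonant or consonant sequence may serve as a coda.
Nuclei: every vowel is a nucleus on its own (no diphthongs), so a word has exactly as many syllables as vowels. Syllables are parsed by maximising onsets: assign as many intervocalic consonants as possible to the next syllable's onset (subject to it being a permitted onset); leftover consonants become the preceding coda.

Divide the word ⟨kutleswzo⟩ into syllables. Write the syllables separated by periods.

Vowels present: u, e, o; each is a nucleus, giving 3 syllables.
Between /u/ (V1) and /e/ (V2): /tl/ is a licit onset in full, so it all attaches to the next syllable.
Between /e/ (V2) and /o/ (V3): /swz/ — longest licit onset from the right is /z/, leaving /sw/ as coda.

ku.tlesw.zo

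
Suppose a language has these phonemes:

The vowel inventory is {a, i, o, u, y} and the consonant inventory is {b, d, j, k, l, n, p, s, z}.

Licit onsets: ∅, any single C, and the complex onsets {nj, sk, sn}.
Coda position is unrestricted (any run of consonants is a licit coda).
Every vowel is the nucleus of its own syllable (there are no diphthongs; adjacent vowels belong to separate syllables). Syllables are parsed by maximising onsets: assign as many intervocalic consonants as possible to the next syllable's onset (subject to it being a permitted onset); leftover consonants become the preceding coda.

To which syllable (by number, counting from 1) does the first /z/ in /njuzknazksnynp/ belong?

The vowels are u, a, y — 3 nuclei, so 3 syllables.
V1 /u/ – V2 /a/: cluster /zkn/ — the longest permitted-onset suffix is /n/; onset = /n/, preceding coda = /zk/.
V2 /a/ – V3 /y/: cluster /zksn/ — the longest permitted-onset suffix is /sn/; onset = /sn/, preceding coda = /zk/.
Result: njuzk.nazk.snynp.
The first /z/ is in the coda of syllable 1 (/njuzk/).

1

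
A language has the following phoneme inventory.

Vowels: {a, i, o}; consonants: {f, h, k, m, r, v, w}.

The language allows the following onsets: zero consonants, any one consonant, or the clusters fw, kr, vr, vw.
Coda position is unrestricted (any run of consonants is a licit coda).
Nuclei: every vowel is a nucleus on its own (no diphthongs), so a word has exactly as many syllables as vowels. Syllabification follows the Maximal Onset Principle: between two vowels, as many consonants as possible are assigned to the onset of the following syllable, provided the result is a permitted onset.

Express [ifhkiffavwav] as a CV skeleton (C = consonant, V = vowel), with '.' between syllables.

Nuclei (vowels): i, i, a, a → 4 syllables.
σ1/σ2 boundary: /fhk/; trying suffixes from longest down, /k/ is the first permitted one, so coda /fh/ | onset /k/.
σ2/σ3 boundary: cluster /ff/ — the longest permitted-onset suffix is /f/; onset = /f/, preceding coda = /f/.
σ3/σ4 boundary: cluster /vw/ — /vw/ is itself a permitted onset, so the whole cluster goes right; preceding coda = ∅.
Putting it together: ifh.kif.fa.vwav.
Mapping each syllable to C/V: /ifh/ → VCC, /kif/ → CVC, /fa/ → CV, /vwav/ → CCVC.

VCC.CVC.CV.CCVC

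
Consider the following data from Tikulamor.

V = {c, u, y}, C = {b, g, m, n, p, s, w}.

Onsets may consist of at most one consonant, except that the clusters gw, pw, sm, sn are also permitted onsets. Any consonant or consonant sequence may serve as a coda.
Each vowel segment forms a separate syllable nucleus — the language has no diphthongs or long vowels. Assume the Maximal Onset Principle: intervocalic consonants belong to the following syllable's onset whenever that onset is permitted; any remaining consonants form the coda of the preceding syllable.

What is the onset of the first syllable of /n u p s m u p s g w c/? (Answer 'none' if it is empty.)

n

The vowels are u, u, c — 3 nuclei, so 3 syllables.
Between /u/ (V1) and /u/ (V2): /psm/; trying suffixes from longest down, /sm/ is the first permitted one, so coda /p/ | onset /sm/.
Between /u/ (V2) and /c/ (V3): cluster /psgw/ — the longest permitted-onset suffix is /gw/; onset = /gw/, preceding coda = /ps/.
So the parse is nup.smups.gwc.
Syllable 1 is /nup/: onset /n/, nucleus /u/, coda /p/.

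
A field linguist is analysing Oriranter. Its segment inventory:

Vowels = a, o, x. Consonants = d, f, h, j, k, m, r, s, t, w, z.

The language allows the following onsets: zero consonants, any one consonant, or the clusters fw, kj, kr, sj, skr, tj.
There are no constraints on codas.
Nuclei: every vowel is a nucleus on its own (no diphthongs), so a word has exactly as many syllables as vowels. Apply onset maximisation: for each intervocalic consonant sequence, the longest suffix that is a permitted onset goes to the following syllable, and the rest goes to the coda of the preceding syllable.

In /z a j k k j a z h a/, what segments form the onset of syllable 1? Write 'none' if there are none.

Vowels present: a, a, a; each is a nucleus, giving 3 syllables.
σ1/σ2 boundary: /jkkj/ — longest licit onset from the right is /kj/, leaving /jk/ as coda.
σ2/σ3 boundary: /zh/ splits as /z/ + /h/ (/h/ is the longest suffix that is a licit onset).
So the parse is zajk.kjaz.ha.
Syllable 1 is /zajk/: onset /z/, nucleus /a/, coda /jk/.

z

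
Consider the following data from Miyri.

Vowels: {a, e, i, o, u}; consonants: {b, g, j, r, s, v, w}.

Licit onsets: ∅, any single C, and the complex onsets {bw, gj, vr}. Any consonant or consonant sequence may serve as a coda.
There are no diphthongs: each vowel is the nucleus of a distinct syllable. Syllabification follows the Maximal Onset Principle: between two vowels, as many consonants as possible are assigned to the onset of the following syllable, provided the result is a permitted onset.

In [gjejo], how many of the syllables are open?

2

The vowels are e, o — 2 nuclei, so 2 syllables.
V1 /e/ – V2 /o/: /j/ → onset of the next syllable (single consonants are always licit onsets).
So the parse is gje.jo.
Classifying each syllable: /gje/ (open), /jo/ (open).
Open syllables: 2.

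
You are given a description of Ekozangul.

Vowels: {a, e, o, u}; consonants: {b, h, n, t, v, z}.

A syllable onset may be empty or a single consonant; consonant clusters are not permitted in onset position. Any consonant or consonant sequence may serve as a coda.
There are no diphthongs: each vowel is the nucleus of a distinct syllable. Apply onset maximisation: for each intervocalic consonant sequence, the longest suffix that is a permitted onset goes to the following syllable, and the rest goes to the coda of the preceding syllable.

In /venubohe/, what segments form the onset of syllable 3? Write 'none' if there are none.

Vowels present: e, u, o, e; each is a nucleus, giving 4 syllables.
V1 /e/ – V2 /u/: /n/ → onset of the next syllable (single consonants are always licit onsets).
V2 /u/ – V3 /o/: just /b/ — single C goes to the following onset.
V3 /o/ – V4 /e/: /h/ is a single consonant, so it becomes the next onset.
Result: ve.nu.bo.he.
Syllable 3 is /bo/: onset /b/, nucleus /o/, coda ∅.

b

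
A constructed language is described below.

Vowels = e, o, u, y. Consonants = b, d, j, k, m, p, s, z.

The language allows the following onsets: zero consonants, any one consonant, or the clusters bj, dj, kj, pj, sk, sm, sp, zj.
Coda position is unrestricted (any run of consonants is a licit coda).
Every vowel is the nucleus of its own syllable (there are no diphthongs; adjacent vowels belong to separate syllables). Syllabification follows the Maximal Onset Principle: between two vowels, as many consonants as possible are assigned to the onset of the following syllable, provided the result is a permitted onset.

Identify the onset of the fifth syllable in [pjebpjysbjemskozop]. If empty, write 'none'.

z

Vowels present: e, y, e, o, o; each is a nucleus, giving 5 syllables.
/e…y/ gap (V1→V2): /bpj/; trying suffixes from longest down, /pj/ is the first permitted one, so coda /b/ | onset /pj/.
/y…e/ gap (V2→V3): cluster /sbj/ — the longest permitted-onset suffix is /bj/; onset = /bj/, preceding coda = /s/.
/e…o/ gap (V3→V4): /msk/; trying suffixes from longest down, /sk/ is the first permitted one, so coda /m/ | onset /sk/.
/o…o/ gap (V4→V5): /z/ → onset of the next syllable (single consonants are always licit onsets).
Result: pjeb.pjys.bjem.sko.zop.
Syllable 5 is /zop/: onset /z/, nucleus /o/, coda /p/.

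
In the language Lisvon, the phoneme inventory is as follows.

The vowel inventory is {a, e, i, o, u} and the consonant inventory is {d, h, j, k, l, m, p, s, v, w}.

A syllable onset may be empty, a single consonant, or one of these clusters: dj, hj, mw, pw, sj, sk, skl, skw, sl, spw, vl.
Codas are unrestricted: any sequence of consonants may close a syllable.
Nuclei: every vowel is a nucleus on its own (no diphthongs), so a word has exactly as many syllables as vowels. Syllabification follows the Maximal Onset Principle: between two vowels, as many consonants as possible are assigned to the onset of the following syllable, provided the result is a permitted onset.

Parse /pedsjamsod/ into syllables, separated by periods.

Nuclei (vowels): e, a, o → 3 syllables.
σ1/σ2 boundary: /dsj/; trying suffixes from longest down, /sj/ is the first permitted one, so coda /d/ | onset /sj/.
σ2/σ3 boundary: /ms/ splits as /m/ + /s/ (/s/ is the longest suffix that is a licit onset).

ped.sjam.sod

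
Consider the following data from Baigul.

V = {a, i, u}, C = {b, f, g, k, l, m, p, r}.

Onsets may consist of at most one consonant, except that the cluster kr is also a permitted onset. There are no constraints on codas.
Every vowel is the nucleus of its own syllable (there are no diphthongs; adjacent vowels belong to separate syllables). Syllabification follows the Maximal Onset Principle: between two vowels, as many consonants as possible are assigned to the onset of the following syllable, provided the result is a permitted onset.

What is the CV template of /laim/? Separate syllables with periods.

Nuclei (vowels): a, i → 2 syllables.
/a…i/ gap (V1→V2): no consonants, so the boundary falls immediately after /a/.
Syllabification: la.im.
Mapping each syllable to C/V: /la/ → CV, /im/ → VC.

CV.VC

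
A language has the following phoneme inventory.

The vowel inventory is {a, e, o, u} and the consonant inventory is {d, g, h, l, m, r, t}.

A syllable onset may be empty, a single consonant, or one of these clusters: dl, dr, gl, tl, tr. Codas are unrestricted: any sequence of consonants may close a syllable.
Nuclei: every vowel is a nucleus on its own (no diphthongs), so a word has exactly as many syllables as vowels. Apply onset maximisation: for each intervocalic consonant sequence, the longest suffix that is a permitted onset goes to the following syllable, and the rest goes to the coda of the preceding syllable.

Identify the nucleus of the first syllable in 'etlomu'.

e

The vowels are e, o, u — 3 nuclei, so 3 syllables.
The first nucleus (vowel 1 from the left) is /e/.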